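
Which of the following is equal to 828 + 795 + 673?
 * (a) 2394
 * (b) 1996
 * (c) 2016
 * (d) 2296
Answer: d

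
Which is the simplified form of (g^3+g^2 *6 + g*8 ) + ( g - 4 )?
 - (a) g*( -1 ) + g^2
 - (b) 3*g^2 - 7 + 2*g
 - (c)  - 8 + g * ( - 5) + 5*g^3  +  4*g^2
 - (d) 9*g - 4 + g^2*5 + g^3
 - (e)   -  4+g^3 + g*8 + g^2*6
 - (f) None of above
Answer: f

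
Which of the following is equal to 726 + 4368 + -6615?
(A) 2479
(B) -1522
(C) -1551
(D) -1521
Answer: D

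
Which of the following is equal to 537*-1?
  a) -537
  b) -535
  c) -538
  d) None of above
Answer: a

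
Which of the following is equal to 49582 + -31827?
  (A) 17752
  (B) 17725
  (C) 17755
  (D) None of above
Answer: C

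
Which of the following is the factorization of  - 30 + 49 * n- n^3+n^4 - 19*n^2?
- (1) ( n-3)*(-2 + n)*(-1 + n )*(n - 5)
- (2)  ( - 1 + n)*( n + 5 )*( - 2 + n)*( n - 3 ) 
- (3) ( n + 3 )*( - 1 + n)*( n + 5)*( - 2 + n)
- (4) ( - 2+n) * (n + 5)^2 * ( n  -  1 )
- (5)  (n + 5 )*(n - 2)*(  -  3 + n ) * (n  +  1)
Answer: 2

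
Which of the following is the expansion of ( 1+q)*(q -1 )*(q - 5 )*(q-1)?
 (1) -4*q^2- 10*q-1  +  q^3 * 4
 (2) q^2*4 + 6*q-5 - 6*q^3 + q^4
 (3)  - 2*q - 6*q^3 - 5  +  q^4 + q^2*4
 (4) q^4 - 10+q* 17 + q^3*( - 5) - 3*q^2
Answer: 2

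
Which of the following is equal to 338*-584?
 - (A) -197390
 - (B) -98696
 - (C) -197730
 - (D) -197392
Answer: D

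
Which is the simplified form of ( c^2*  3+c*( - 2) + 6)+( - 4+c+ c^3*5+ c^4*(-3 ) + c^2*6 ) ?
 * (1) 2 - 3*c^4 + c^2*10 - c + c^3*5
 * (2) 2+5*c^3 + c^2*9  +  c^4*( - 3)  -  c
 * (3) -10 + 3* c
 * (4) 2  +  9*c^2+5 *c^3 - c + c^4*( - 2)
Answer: 2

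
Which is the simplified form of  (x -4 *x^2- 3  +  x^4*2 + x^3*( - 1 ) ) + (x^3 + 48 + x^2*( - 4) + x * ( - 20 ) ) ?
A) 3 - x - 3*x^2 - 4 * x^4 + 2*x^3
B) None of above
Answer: B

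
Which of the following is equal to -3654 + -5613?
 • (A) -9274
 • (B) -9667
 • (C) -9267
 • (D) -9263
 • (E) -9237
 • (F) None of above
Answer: C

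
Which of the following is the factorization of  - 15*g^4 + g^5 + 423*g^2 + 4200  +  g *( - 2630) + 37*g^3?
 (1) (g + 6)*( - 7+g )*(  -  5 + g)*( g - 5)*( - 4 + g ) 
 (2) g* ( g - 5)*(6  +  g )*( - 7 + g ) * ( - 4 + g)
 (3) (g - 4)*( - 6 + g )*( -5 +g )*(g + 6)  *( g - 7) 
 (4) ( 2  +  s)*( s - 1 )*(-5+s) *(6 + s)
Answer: 1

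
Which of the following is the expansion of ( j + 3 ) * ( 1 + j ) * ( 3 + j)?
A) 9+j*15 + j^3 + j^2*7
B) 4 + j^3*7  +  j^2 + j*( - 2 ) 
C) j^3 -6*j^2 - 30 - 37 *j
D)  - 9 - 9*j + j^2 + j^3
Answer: A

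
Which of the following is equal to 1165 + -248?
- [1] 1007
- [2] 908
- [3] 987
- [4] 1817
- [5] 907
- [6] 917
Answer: 6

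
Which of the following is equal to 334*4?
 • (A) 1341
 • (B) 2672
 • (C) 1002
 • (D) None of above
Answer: D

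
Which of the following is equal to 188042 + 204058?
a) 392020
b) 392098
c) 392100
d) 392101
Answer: c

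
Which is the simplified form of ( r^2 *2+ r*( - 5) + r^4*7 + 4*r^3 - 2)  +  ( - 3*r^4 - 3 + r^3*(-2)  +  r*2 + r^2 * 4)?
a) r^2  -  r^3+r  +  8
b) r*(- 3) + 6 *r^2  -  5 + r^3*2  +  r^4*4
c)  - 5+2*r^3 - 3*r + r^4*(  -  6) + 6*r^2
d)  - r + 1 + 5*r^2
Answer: b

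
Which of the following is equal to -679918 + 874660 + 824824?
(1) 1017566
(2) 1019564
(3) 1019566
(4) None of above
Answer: 3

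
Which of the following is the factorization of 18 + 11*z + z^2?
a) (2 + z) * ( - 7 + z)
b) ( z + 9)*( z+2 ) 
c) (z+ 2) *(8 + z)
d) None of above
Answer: b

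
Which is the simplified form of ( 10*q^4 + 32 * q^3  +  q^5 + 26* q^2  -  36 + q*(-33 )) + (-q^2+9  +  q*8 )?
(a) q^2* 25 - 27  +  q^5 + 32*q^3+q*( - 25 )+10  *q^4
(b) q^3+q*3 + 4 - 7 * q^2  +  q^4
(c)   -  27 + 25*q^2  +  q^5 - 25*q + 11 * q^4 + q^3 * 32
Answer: a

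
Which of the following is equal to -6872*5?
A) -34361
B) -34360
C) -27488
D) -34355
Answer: B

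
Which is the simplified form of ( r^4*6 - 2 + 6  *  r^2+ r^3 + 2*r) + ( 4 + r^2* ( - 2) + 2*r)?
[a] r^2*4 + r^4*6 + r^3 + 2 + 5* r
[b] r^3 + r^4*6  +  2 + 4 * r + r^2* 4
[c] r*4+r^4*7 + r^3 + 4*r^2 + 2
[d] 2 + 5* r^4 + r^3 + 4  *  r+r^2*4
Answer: b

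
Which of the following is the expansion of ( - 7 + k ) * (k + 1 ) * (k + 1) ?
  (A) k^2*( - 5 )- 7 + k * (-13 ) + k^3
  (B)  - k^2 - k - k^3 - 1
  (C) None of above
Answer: A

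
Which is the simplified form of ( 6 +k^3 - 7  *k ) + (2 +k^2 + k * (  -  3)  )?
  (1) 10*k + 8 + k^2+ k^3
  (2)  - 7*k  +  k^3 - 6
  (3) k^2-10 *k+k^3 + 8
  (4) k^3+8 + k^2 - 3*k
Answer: 3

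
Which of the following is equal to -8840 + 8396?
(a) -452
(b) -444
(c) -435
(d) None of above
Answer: b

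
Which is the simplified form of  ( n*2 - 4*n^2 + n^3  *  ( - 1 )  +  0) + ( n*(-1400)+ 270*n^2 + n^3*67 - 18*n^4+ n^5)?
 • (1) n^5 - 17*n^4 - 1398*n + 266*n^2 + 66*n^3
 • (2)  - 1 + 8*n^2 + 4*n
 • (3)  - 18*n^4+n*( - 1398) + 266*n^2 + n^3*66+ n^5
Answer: 3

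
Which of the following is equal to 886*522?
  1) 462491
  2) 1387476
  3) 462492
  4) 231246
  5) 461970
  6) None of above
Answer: 3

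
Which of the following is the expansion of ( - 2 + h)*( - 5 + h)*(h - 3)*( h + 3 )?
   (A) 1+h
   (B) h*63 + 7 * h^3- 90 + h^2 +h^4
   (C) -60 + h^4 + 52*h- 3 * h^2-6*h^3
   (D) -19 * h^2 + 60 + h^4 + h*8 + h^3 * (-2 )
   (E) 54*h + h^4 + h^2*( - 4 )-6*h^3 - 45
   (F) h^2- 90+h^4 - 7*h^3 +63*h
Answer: F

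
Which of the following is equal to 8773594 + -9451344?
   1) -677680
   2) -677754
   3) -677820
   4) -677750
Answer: 4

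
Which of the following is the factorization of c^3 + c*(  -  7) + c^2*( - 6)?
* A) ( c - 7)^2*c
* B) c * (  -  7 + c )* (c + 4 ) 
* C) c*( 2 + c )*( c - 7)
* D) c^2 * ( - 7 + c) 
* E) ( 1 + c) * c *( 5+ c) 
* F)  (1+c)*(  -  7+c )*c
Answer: F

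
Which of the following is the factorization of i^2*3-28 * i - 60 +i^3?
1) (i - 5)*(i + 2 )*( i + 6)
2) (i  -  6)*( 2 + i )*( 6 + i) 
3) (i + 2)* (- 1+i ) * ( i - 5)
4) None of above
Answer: 1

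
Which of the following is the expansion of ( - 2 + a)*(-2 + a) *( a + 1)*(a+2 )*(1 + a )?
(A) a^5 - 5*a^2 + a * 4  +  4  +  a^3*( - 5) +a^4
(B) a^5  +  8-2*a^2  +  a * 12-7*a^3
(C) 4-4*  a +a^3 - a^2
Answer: B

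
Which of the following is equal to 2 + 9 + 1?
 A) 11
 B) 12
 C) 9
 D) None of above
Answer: B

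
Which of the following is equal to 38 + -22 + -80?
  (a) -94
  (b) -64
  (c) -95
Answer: b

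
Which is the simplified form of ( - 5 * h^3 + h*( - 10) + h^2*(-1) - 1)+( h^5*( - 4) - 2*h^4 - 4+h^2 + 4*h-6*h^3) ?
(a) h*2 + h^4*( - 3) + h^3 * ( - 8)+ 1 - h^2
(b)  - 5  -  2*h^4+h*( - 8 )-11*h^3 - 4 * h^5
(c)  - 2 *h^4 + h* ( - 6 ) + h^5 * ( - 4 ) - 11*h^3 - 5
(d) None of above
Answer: c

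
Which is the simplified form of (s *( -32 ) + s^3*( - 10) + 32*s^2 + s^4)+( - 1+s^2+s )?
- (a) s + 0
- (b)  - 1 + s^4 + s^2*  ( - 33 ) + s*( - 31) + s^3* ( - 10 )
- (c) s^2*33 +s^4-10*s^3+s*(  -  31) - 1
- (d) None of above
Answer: c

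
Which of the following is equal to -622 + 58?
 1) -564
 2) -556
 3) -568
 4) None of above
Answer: 1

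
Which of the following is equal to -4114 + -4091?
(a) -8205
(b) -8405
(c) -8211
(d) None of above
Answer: a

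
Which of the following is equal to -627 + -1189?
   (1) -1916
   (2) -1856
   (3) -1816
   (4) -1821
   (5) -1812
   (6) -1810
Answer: 3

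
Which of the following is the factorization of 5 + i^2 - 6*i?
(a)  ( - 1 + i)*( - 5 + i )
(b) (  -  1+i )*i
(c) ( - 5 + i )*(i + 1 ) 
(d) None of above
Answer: a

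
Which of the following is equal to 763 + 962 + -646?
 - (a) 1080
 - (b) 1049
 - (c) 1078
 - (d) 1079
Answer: d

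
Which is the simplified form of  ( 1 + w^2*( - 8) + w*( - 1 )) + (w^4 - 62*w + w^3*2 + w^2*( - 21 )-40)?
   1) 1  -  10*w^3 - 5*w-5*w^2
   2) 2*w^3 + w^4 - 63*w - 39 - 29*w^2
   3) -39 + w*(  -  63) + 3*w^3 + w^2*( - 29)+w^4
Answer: 2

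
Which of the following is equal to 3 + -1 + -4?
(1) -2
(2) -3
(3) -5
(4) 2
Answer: 1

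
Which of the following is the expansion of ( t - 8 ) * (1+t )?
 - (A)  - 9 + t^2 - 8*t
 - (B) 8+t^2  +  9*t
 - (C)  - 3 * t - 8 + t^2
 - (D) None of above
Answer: D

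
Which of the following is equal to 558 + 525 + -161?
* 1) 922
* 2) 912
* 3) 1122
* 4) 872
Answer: 1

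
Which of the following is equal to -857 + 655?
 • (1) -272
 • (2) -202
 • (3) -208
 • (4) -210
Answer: 2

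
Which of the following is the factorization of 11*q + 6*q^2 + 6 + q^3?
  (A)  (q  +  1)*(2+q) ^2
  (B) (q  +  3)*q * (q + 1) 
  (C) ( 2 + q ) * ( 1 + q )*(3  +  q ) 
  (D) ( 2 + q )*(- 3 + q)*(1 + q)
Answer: C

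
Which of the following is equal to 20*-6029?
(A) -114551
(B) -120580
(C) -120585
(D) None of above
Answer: B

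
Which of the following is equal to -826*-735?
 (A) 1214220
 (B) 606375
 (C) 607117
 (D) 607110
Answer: D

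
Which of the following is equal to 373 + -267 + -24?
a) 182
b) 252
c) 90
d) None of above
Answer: d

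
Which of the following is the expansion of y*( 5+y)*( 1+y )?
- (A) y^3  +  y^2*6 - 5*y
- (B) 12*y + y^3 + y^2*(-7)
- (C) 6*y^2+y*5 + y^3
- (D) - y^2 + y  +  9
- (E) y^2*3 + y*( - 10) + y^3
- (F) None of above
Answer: C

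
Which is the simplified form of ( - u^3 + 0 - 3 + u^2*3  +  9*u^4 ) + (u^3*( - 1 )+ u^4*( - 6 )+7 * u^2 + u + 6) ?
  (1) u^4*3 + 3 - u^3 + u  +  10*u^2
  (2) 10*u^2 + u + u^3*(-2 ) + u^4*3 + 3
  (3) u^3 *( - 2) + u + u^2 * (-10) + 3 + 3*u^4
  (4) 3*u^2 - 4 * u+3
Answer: 2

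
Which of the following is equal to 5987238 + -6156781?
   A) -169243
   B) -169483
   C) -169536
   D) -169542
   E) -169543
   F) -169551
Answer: E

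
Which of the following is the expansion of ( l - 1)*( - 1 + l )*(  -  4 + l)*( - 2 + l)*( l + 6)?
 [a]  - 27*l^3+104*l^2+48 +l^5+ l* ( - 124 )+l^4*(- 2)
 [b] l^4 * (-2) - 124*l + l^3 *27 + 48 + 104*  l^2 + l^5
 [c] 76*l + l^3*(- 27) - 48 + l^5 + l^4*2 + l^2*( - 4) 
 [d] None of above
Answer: a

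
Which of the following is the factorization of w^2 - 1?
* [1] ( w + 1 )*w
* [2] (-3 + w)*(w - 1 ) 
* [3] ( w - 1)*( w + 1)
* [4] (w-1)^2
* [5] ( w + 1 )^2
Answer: 3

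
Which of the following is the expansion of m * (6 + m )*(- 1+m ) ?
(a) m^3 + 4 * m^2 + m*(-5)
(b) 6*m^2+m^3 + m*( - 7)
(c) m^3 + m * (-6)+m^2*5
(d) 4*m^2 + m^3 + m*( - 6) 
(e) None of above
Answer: c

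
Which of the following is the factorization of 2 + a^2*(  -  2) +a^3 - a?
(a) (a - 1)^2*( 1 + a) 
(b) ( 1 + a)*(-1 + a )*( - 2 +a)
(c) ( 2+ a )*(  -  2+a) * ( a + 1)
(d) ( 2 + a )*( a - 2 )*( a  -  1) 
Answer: b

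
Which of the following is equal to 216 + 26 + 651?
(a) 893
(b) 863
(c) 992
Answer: a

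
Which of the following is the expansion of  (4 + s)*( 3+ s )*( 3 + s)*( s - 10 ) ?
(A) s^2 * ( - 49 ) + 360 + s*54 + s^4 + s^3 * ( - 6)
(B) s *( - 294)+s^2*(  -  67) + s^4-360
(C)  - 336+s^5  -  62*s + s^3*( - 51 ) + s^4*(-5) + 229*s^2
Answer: B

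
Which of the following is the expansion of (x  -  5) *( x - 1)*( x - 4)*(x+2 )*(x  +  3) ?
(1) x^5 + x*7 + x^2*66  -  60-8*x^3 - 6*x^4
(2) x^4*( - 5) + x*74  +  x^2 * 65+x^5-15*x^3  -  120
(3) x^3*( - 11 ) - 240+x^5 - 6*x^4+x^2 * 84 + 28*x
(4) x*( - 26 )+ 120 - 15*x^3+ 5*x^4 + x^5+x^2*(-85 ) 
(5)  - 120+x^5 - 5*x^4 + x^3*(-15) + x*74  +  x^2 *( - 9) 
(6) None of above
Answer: 2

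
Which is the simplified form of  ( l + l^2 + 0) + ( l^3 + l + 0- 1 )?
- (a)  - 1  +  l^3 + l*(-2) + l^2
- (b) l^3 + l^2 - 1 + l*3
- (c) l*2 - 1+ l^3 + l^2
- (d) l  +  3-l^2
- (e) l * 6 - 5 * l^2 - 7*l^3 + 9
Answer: c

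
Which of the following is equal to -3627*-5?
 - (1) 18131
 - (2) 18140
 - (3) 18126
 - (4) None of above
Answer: 4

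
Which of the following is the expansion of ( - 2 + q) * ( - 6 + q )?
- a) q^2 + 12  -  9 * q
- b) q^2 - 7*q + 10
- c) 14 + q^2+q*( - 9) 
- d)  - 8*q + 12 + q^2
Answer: d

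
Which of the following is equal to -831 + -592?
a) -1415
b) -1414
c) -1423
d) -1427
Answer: c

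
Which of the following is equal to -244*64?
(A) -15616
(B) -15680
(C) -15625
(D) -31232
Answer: A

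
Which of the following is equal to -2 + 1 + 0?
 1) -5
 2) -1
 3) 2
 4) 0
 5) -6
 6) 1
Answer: 2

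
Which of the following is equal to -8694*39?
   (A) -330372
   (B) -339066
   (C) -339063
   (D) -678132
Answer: B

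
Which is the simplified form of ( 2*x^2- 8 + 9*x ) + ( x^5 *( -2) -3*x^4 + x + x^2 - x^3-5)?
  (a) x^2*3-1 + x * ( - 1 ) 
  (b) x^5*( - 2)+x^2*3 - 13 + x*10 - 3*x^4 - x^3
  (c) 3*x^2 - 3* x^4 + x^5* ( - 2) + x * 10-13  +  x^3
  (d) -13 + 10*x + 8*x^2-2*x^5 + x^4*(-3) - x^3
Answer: b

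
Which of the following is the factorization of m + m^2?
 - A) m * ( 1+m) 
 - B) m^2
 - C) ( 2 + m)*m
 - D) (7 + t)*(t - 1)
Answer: A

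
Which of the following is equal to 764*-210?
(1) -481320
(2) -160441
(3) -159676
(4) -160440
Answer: 4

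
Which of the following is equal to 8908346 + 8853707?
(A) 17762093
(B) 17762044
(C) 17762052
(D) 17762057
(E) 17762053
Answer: E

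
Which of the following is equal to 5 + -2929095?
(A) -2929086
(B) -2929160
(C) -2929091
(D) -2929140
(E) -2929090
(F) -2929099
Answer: E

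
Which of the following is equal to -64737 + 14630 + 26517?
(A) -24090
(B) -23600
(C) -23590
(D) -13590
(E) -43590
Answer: C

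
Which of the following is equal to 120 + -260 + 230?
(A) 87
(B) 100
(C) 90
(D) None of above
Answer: C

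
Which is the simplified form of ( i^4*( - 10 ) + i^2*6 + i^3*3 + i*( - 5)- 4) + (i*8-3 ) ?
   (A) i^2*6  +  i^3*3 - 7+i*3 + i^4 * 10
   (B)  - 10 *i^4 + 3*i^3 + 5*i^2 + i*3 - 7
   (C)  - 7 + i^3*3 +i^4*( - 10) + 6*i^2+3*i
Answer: C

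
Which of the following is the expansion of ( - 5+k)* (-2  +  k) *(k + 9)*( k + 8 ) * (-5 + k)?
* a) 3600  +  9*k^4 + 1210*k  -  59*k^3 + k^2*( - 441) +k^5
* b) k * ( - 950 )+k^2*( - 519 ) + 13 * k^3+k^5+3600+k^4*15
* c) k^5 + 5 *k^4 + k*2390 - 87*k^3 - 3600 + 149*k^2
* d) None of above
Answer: d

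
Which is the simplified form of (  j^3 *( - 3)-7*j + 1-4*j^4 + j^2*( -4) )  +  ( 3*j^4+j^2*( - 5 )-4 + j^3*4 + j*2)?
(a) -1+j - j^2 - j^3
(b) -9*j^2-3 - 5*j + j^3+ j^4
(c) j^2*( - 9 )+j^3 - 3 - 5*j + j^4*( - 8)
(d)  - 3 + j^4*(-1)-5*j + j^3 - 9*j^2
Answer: d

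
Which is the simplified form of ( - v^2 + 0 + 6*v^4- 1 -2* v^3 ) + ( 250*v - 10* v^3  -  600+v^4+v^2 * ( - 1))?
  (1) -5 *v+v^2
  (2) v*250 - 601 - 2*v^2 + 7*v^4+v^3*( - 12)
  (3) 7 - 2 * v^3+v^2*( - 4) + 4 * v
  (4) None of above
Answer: 2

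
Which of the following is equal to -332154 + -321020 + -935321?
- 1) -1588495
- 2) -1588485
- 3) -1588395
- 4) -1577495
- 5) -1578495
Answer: 1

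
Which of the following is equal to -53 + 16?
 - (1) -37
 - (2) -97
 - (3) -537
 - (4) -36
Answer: 1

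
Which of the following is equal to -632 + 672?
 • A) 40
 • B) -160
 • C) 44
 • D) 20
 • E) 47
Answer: A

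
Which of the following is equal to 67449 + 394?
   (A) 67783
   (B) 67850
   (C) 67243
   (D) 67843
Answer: D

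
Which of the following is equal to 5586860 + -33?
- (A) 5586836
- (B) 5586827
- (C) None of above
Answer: B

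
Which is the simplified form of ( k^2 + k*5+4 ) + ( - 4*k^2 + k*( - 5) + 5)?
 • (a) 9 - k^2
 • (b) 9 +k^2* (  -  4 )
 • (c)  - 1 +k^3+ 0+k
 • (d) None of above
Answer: d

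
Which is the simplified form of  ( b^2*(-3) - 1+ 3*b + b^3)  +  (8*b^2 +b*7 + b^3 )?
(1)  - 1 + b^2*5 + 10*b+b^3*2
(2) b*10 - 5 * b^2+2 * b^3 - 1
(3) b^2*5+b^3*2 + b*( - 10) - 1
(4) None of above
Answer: 1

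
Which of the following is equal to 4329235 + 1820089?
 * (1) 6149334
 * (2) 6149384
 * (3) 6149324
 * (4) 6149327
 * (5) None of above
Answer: 3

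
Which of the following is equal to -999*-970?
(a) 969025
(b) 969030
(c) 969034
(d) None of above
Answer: b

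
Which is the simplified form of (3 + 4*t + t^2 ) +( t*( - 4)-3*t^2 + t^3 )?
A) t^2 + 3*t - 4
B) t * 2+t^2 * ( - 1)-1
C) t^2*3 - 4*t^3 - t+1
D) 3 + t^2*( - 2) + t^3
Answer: D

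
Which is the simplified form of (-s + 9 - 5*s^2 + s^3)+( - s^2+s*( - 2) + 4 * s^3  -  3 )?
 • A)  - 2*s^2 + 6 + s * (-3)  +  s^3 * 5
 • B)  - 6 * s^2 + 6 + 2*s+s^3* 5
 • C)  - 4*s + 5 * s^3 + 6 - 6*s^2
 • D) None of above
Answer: D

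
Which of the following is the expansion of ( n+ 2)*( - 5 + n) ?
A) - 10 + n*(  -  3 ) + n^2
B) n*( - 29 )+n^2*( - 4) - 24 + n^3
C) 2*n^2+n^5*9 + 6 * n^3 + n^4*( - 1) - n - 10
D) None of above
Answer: A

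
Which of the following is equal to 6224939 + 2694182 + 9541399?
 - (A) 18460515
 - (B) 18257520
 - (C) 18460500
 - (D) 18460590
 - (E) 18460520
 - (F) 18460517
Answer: E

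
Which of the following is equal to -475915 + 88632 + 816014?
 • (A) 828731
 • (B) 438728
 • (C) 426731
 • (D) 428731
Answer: D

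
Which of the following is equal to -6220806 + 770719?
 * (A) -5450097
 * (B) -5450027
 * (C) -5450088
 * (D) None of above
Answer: D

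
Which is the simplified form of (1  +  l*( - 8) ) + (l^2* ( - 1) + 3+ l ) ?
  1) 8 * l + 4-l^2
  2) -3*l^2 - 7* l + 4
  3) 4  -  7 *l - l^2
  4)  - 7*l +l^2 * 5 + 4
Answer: 3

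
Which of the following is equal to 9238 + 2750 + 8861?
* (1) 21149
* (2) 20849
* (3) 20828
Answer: 2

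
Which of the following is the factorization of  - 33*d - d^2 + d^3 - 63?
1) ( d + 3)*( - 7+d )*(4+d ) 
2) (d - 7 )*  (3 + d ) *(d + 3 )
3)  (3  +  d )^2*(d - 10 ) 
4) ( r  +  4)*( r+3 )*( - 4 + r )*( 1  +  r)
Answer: 2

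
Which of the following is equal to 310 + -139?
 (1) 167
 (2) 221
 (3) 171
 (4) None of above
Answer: 3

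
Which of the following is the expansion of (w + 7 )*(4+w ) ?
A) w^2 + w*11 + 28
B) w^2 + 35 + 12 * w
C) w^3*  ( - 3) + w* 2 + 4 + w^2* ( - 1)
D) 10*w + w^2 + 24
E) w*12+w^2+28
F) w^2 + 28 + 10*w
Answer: A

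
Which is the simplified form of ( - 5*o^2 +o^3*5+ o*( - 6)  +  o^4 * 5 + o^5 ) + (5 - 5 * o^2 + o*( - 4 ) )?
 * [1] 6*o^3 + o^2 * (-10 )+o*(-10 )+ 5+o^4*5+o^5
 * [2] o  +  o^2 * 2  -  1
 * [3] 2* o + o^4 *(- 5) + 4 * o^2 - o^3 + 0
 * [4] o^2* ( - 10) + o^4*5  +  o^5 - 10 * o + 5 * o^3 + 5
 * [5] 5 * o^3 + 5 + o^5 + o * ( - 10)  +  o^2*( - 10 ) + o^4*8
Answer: 4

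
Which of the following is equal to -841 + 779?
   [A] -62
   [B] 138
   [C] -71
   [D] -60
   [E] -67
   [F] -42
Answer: A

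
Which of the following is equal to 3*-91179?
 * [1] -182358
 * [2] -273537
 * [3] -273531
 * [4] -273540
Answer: 2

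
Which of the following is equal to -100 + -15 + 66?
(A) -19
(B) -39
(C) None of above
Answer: C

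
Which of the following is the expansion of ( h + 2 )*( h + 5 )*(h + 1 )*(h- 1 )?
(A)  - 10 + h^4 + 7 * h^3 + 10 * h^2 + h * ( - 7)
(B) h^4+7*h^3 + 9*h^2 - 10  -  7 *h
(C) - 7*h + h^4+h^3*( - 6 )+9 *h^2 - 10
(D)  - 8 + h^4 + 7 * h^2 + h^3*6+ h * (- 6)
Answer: B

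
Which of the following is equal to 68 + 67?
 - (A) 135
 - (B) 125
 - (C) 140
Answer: A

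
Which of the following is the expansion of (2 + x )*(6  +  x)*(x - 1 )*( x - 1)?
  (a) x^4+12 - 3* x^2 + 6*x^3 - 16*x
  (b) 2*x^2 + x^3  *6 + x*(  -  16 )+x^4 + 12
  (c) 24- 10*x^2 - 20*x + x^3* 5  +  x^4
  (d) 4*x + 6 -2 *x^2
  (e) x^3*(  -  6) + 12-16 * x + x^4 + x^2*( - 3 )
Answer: a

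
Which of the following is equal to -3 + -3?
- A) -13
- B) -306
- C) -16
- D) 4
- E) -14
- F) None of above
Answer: F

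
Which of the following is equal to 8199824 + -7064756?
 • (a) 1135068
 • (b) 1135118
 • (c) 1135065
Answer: a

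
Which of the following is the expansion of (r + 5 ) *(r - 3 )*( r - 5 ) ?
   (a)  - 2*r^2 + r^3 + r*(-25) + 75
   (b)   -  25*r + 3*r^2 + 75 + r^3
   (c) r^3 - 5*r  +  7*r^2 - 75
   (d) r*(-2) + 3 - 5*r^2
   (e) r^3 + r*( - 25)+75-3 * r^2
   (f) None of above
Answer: e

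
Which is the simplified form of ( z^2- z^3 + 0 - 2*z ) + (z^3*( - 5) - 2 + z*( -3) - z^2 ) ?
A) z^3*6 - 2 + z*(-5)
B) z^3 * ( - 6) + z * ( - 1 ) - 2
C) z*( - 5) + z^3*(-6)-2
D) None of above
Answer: C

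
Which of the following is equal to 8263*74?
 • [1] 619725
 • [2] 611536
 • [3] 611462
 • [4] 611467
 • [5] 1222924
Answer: 3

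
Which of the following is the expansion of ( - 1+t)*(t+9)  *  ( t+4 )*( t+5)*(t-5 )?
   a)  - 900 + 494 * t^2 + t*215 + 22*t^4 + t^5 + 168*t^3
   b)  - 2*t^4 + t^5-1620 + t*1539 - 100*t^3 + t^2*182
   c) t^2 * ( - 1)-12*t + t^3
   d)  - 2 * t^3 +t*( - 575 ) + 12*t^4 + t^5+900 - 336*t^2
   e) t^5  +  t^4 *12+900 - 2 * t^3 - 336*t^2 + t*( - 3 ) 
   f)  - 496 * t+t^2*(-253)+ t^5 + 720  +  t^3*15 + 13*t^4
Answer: d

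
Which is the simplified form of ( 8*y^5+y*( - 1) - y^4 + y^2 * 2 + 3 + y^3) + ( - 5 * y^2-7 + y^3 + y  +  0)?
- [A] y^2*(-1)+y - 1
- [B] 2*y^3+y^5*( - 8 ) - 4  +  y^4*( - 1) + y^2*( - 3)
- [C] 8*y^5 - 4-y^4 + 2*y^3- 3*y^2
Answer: C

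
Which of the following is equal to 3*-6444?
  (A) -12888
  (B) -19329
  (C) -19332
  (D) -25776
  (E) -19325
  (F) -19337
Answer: C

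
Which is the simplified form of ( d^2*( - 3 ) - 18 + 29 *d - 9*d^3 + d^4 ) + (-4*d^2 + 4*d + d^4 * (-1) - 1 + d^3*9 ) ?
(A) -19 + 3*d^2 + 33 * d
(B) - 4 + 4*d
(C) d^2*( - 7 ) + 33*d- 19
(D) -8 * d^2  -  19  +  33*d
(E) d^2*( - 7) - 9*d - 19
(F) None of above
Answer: C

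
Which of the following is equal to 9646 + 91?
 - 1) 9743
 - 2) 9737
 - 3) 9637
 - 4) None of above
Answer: 2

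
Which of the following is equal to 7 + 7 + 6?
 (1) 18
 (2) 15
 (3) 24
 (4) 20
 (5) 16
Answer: 4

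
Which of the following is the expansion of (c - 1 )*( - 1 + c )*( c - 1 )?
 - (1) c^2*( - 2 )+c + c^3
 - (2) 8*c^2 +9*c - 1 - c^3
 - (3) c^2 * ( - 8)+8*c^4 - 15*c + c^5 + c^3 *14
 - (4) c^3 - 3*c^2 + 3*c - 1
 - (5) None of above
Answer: 4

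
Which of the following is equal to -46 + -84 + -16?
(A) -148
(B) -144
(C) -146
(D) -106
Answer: C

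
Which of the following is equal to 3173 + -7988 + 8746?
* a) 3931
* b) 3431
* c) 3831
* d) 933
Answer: a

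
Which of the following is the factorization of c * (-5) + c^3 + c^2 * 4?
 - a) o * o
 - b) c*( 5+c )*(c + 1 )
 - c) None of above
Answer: c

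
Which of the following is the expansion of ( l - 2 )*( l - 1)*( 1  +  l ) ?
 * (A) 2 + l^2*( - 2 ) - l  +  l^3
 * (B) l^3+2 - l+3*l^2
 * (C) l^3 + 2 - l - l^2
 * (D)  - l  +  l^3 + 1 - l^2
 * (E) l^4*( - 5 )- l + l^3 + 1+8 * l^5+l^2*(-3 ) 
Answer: A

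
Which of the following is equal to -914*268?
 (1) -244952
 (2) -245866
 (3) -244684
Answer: 1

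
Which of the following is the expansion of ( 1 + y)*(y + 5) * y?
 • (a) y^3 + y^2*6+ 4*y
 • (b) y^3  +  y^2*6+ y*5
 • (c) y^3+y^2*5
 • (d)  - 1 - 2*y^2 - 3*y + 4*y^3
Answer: b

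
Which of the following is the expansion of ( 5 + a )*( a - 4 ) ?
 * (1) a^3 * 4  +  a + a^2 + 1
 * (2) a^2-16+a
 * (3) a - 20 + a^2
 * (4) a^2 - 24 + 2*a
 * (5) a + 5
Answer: 3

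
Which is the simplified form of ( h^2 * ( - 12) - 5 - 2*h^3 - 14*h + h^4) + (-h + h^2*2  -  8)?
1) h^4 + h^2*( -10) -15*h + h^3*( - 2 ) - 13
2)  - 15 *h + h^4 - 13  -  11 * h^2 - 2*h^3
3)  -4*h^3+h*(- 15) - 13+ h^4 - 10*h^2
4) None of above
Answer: 1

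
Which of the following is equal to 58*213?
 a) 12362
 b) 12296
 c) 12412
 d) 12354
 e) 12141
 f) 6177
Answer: d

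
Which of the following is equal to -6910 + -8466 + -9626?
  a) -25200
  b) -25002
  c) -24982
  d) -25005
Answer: b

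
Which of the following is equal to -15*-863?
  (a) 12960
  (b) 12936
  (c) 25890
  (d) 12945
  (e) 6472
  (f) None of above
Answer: d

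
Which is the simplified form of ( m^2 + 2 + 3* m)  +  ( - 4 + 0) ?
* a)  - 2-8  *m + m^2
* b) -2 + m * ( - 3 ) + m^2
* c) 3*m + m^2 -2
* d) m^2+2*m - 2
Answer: c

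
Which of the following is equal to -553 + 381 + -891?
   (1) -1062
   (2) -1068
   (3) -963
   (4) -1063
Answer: 4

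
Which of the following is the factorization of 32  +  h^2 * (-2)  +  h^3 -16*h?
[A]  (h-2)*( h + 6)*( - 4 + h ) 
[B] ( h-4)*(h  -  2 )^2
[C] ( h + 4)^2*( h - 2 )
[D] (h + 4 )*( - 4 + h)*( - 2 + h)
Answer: D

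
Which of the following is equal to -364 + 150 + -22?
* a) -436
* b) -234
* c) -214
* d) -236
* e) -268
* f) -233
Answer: d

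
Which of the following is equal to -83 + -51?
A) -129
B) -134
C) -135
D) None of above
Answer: B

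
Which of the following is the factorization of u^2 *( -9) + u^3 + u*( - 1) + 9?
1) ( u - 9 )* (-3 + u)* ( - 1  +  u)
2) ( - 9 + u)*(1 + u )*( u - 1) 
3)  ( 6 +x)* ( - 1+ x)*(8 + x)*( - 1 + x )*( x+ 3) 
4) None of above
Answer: 2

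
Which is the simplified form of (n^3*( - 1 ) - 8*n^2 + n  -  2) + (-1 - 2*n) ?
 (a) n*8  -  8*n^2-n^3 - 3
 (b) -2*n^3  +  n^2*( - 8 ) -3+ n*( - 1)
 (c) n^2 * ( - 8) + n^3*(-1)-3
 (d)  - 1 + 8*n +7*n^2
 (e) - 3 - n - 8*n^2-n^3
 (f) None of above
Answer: e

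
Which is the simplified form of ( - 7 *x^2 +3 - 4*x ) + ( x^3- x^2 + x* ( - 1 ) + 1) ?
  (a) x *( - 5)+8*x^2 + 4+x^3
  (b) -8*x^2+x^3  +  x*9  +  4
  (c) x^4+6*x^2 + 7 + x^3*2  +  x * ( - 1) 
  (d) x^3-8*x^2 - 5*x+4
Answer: d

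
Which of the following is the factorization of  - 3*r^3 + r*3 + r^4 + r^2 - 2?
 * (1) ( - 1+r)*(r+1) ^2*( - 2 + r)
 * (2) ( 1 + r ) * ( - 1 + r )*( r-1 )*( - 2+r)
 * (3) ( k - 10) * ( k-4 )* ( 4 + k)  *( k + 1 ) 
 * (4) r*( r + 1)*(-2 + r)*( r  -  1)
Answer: 2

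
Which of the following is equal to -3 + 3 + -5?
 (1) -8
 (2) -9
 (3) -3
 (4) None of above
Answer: 4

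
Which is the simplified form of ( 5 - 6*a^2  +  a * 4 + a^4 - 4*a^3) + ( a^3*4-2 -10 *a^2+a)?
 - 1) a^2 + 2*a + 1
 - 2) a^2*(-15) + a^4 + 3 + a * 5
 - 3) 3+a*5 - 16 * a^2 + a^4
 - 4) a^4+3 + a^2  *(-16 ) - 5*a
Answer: 3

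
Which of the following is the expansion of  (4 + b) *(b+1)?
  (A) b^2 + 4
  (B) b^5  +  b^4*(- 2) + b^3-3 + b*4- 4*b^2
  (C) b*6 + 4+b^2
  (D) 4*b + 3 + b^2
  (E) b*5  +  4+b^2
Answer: E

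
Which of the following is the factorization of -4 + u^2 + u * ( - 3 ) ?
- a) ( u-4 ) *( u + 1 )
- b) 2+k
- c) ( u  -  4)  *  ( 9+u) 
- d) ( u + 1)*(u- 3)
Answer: a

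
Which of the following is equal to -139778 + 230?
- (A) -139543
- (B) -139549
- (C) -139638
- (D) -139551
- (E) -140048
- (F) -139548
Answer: F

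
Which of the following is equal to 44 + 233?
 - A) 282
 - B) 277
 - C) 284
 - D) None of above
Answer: B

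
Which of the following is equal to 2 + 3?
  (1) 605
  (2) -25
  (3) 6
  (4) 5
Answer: 4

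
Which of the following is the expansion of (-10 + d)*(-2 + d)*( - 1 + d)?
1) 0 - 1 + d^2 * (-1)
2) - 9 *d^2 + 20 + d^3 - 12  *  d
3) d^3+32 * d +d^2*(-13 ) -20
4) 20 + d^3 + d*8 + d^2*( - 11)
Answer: 3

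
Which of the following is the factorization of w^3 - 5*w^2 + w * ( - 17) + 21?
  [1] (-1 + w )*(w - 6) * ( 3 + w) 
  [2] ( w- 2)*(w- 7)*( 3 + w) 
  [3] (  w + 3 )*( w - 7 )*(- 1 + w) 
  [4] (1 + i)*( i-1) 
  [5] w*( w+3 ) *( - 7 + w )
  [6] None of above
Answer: 3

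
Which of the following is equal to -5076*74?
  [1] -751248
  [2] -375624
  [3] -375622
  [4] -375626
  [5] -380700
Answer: 2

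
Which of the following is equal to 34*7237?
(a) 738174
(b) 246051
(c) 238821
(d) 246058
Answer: d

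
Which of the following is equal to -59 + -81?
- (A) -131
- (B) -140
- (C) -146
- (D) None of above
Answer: B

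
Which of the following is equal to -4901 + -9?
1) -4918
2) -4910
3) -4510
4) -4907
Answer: 2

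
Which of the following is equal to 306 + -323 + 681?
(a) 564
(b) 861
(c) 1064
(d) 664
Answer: d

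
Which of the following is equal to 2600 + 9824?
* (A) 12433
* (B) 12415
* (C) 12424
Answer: C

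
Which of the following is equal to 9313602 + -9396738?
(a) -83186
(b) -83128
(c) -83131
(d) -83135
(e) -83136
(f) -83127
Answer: e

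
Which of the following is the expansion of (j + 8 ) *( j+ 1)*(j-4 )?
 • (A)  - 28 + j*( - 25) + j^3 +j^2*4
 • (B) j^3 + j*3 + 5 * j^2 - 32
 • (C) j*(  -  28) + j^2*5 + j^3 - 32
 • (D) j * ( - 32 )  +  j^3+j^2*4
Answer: C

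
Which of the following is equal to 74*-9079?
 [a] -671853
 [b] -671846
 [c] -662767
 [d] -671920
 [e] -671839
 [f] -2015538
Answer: b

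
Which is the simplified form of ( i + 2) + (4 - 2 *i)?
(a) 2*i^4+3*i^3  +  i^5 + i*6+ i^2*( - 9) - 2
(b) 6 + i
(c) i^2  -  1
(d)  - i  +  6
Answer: d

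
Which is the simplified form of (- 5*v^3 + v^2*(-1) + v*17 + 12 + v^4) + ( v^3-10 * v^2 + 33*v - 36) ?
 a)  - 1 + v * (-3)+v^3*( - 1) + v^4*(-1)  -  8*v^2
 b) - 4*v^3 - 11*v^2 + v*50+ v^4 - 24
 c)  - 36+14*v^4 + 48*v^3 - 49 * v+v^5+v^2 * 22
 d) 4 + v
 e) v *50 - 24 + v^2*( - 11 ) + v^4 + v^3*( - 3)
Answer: b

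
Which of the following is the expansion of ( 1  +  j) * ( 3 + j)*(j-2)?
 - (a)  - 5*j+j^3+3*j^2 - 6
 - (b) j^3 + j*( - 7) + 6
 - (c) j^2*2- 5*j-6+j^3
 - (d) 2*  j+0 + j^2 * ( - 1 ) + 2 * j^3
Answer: c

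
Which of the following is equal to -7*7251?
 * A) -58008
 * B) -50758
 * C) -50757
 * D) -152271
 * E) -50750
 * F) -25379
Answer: C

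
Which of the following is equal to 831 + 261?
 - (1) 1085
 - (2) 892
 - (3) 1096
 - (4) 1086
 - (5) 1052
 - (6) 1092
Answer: 6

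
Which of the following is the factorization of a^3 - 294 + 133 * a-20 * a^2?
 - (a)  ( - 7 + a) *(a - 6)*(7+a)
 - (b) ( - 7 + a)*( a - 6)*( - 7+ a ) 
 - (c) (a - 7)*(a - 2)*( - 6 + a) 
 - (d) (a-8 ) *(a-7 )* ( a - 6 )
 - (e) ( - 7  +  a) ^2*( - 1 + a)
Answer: b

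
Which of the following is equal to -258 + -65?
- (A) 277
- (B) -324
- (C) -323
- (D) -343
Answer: C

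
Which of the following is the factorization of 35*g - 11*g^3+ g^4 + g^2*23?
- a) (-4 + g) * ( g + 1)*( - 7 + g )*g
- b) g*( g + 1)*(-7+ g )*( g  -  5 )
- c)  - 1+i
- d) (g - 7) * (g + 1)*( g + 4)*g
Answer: b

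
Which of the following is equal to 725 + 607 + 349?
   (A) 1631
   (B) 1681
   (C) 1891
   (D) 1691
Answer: B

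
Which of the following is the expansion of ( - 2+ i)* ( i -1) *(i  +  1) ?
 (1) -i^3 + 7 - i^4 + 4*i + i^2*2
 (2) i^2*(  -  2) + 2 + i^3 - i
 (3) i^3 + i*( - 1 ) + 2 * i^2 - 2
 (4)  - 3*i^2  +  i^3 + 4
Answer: 2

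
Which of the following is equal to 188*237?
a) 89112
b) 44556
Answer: b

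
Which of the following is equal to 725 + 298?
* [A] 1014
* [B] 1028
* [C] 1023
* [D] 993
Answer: C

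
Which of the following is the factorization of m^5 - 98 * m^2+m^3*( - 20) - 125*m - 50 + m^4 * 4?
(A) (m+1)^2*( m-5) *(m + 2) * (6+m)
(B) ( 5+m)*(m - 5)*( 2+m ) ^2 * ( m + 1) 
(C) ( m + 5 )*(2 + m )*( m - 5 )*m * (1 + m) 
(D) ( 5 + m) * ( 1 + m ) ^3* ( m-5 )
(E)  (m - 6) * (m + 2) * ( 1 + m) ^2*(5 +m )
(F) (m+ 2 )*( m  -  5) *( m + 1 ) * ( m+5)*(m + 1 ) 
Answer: F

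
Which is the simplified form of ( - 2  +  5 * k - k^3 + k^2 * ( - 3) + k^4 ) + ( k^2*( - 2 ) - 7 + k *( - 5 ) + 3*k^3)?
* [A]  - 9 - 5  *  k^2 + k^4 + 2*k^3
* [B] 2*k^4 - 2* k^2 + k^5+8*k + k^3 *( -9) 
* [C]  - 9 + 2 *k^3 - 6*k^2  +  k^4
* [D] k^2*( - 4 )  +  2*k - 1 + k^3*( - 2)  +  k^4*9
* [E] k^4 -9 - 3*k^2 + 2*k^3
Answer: A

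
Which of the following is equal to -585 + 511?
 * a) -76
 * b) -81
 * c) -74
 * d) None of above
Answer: c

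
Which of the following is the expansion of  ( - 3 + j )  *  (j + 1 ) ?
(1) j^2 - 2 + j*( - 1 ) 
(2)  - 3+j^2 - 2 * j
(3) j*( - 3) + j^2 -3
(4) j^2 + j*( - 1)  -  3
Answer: 2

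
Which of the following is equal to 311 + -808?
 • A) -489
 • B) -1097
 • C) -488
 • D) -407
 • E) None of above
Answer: E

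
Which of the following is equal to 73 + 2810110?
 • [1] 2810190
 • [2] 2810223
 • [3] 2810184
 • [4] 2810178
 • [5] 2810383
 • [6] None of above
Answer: 6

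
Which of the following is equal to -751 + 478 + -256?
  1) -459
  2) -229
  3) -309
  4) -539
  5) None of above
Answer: 5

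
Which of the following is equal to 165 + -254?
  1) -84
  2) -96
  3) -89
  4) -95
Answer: 3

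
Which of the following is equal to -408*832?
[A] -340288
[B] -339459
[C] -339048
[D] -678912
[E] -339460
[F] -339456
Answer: F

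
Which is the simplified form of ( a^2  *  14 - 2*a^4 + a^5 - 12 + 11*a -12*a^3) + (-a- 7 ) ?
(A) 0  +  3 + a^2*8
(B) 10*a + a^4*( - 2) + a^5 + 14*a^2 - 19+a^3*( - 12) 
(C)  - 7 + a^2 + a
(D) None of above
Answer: B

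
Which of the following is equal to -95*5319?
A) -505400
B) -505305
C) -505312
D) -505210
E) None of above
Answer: B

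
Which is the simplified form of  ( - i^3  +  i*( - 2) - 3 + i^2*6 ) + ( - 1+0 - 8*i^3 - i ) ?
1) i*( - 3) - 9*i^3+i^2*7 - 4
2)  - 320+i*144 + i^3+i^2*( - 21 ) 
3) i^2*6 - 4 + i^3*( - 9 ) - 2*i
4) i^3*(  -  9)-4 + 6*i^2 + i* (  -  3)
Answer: 4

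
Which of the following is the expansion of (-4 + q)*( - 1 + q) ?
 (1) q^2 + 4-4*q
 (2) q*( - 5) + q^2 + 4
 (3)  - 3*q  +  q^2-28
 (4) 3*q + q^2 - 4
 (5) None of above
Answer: 2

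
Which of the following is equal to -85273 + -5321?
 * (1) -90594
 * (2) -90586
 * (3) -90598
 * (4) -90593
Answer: 1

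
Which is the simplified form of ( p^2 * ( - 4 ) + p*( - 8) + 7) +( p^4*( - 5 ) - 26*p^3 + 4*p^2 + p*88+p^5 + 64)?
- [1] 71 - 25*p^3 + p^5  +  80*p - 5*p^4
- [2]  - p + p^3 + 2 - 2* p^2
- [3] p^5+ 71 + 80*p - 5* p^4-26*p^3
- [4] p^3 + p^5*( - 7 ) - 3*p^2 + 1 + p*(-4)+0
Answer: 3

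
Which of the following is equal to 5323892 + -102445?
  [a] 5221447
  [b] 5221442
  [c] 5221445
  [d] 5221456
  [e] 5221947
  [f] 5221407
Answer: a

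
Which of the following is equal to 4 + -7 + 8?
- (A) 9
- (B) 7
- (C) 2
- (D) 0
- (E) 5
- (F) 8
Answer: E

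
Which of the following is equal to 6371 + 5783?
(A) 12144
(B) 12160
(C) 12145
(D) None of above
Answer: D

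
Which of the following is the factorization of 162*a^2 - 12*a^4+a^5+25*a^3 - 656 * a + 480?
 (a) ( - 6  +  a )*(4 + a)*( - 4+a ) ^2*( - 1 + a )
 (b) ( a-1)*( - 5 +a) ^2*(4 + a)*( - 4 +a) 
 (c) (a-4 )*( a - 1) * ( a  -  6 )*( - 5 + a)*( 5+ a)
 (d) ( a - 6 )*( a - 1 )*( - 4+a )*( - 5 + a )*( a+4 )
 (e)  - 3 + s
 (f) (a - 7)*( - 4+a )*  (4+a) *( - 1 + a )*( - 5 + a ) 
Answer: d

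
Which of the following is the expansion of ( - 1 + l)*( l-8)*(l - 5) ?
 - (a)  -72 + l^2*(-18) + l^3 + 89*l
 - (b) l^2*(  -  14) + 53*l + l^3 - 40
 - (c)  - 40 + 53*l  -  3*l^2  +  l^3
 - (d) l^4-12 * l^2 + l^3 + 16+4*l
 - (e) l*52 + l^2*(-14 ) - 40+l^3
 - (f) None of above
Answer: b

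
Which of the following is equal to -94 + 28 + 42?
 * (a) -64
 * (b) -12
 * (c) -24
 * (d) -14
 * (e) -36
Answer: c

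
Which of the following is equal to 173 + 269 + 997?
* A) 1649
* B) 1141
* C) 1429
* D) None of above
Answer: D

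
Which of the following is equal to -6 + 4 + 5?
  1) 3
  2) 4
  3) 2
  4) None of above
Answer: 1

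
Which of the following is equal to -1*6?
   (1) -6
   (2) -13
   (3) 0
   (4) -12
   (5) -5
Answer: 1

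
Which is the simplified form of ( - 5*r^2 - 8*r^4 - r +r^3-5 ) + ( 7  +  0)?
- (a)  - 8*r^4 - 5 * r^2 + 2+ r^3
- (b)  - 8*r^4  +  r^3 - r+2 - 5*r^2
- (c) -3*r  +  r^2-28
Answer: b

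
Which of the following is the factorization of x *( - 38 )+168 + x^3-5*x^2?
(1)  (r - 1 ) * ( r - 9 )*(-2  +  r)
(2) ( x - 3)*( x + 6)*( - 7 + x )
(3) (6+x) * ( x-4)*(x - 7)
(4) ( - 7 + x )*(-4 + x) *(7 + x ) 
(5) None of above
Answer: 3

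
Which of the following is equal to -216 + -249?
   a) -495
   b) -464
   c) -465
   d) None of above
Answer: c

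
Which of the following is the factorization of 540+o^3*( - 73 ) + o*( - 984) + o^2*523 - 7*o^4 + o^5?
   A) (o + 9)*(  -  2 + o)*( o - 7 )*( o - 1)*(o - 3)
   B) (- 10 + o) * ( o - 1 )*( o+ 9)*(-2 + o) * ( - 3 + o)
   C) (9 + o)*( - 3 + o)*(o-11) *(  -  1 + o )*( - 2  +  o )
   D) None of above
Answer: B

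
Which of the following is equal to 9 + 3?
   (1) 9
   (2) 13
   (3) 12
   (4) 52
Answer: 3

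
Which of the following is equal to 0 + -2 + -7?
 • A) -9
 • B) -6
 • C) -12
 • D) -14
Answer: A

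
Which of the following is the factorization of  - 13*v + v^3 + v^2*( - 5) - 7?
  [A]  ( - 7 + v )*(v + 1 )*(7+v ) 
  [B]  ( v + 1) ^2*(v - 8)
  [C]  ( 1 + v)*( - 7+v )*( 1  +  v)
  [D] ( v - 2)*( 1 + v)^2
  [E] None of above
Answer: C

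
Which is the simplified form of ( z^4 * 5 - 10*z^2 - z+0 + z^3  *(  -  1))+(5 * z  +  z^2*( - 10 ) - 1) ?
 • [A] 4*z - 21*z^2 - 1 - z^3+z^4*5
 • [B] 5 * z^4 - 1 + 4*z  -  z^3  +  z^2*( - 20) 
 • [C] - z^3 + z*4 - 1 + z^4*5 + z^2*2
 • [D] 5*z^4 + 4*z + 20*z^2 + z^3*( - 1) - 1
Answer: B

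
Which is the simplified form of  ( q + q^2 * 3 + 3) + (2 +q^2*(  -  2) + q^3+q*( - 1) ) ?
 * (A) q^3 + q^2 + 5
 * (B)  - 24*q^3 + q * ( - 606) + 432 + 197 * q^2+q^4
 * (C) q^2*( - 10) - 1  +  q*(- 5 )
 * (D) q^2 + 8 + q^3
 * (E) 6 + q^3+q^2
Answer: A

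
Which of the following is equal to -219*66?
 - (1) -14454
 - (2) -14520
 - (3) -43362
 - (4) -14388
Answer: 1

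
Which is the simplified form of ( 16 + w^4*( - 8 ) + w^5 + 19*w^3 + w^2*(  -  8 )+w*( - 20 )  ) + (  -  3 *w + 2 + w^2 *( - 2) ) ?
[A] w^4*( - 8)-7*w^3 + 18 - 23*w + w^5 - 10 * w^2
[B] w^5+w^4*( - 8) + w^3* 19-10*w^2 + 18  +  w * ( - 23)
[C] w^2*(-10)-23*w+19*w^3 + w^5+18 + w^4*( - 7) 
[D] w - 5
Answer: B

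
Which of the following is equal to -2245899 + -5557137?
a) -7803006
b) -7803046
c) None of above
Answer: c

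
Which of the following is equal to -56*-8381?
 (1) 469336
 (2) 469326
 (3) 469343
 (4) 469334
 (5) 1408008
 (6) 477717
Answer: 1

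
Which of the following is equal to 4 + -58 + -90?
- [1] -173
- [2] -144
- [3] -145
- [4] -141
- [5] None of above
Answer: 2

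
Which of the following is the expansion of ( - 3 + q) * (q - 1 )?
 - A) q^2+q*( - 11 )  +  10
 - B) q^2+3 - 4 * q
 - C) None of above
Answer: B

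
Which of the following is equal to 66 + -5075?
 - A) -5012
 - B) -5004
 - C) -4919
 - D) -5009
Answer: D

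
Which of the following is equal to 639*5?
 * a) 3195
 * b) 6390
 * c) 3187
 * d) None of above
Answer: a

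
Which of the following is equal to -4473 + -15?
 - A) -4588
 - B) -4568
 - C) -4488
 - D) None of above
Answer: C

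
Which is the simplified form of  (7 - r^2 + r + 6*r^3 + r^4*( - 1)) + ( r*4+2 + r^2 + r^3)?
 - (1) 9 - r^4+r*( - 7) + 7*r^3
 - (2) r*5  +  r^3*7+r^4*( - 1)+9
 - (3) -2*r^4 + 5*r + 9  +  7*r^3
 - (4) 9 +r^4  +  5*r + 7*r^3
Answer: 2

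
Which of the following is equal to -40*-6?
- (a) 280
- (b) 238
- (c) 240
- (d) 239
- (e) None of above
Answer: c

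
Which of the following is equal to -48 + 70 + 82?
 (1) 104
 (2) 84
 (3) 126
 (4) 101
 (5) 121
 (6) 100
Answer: 1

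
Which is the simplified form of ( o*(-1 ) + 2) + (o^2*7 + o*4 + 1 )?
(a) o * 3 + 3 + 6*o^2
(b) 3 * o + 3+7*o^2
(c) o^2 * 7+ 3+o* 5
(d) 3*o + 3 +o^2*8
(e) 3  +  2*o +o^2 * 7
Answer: b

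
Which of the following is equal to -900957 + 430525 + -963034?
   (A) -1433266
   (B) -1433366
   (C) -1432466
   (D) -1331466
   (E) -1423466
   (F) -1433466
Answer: F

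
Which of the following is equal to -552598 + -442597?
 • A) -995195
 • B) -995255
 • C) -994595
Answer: A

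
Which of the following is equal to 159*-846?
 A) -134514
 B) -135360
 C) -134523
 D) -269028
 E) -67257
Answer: A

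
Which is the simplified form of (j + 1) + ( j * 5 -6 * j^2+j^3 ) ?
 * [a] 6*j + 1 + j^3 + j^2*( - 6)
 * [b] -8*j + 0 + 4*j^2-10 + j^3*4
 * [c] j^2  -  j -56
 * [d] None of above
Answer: a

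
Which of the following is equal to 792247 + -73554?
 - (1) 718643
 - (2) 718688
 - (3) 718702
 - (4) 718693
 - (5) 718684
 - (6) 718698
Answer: 4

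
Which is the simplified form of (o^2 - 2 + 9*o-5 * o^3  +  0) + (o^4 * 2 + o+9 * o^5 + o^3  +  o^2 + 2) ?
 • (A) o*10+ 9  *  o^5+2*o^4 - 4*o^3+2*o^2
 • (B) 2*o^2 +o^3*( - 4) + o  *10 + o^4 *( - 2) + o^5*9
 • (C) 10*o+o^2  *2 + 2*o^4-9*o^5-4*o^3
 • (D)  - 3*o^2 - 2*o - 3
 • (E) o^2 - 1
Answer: A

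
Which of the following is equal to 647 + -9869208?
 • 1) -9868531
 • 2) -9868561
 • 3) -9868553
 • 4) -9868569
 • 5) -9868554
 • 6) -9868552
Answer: 2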